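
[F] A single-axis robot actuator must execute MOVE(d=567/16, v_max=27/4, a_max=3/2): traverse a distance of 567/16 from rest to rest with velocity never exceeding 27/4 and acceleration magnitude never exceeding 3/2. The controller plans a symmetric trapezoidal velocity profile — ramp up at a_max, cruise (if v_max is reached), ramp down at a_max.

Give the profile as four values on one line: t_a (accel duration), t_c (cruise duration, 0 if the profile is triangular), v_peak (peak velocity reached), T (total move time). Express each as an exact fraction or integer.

v_max²/a_max = (27/4)²/(3/2) = 243/8
567/16 ≥ 243/8 → trapezoidal
t_a = (27/4)/(3/2) = 9/2; v_peak = 27/4
d_cruise = 567/16 − 243/8 = 81/16; t_c = (81/16)/(27/4) = 3/4
T = 2·9/2 + 3/4 = 39/4

t_a=9/2 t_c=3/4 v_peak=27/4 T=39/4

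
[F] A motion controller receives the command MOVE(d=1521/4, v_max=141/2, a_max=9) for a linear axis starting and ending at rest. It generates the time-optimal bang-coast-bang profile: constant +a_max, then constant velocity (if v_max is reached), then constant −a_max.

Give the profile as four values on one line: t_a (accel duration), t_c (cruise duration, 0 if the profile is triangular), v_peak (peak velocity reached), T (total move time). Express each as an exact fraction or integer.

(v_max)²/a_max = (141/2)²/9 = 2209/4
1521/4 < 2209/4 so t_c = 0
v_peak = √(1521/4·9) = √(13689/4) = 117/2
t_a = (117/2)/9 = 13/2; t_c = 0
T = 2·13/2 = 13

t_a=13/2 t_c=0 v_peak=117/2 T=13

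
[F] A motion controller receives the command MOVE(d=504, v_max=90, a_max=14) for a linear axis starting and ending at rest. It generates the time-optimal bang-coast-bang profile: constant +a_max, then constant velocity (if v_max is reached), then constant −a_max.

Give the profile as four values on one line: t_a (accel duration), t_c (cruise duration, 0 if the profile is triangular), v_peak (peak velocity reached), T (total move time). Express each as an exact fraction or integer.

t_a=6 t_c=0 v_peak=84 T=12

vₘ²/aₘ = 90²/14 = 4050/7
504 < 4050/7 so t_c = 0
v_peak = √(504·14) = √7056 = 84
t_a = 84/14 = 6; t_c = 0
T = 2·6 = 12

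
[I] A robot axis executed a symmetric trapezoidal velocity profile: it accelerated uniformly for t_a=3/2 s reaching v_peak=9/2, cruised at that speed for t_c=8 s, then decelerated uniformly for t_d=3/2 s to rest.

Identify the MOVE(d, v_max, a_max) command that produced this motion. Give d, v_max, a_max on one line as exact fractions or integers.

d=171/4 v_max=9/2 a_max=3

a_max = (9/2)/(3/2) = 3
d_a = ½·9/2·3/2 = 27/8; d_c = 9/2·8 = 36
d = 2·27/8 + 36 = 171/4
t_c = 8 > 0 ⇒ limit active, v_max = 9/2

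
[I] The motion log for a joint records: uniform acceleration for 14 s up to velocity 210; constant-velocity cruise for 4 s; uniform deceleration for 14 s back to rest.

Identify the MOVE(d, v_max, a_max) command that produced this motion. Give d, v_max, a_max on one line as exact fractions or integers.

a_max = 210/14 = 15
d_a = ½·210·14 = 1470; d_c = 210·4 = 840
d = 2·1470 + 840 = 3780
t_c = 4 > 0 ⇒ limit active, v_max = 210

d=3780 v_max=210 a_max=15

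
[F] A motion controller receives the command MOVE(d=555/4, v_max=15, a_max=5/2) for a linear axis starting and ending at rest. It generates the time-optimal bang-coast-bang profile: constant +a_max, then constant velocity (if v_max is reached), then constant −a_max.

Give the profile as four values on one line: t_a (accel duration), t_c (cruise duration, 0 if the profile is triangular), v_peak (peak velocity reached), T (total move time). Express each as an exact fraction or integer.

(v_max)²/a_max = 15²/(5/2) = 90
555/4 ≥ 90 ⇒ cruise phase
t_a = 15/(5/2) = 6; v_peak = 15
d_cruise = 555/4 − 90 = 195/4; t_c = (195/4)/15 = 13/4
T = 2·6 + 13/4 = 61/4

t_a=6 t_c=13/4 v_peak=15 T=61/4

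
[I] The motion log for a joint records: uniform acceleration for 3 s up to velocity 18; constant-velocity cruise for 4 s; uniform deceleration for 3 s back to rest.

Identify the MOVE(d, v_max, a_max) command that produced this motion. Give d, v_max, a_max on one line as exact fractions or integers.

a_max = 18/3 = 6
d_a = ½·18·3 = 27; d_c = 18·4 = 72
d = 2·27 + 72 = 126
t_c = 4 > 0 ⇒ limit active, v_max = 18

d=126 v_max=18 a_max=6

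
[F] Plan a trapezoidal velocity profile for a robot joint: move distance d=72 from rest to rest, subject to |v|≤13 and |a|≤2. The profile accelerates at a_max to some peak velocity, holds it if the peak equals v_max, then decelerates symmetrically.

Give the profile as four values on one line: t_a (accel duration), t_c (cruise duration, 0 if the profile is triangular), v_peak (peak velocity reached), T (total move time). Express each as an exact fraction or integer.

t_a=6 t_c=0 v_peak=12 T=12

vₘ²/aₘ = 13²/2 = 169/2
72 < 169/2 so t_c = 0
v_peak = √(72·2) = √144 = 12
t_a = 12/2 = 6; t_c = 0
T = 2·6 = 12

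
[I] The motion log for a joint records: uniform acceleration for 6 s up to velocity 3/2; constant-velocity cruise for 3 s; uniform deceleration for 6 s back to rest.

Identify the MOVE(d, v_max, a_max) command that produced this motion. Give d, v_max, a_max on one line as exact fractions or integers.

d=27/2 v_max=3/2 a_max=1/4

a_max = (3/2)/6 = 1/4
d_a = ½·3/2·6 = 9/2; d_c = 3/2·3 = 9/2
d = 2·9/2 + 9/2 = 27/2
t_c = 3 > 0 → v_max = v_peak = 3/2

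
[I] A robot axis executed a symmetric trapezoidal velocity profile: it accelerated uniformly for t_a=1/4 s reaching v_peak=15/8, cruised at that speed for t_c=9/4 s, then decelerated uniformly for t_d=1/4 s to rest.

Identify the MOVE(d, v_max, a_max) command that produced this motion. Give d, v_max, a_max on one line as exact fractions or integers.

a_max = (15/8)/(1/4) = 15/2
d_a = ½·15/8·1/4 = 15/64; d_c = 15/8·9/4 = 135/32
d = 2·15/64 + 135/32 = 75/16
t_c = 9/4 > 0 ⇒ limit active, v_max = 15/8

d=75/16 v_max=15/8 a_max=15/2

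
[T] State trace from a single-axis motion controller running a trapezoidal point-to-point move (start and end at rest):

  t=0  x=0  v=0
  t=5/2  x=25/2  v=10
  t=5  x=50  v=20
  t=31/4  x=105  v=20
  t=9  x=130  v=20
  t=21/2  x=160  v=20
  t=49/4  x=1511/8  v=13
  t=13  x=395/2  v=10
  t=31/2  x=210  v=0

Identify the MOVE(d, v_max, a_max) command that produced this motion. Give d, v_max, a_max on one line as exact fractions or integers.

d=210 v_max=20 a_max=4

final state: t=31/2, x=210, v=0 → d = 210
a_max = (10−0)/(5/2−0) = 4
max v = 20 over t∈[5,21/2] → v_max = 20
check: 20·(5+11/2) = 210 ✓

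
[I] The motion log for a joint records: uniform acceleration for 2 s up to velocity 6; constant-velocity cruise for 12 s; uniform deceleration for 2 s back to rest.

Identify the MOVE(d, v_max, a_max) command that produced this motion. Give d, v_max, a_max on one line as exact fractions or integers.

d=84 v_max=6 a_max=3

a_max = 6/2 = 3
d_a = ½·6·2 = 6; d_c = 6·12 = 72
d = 2·6 + 72 = 84
t_c = 12 > 0 so v_max = 6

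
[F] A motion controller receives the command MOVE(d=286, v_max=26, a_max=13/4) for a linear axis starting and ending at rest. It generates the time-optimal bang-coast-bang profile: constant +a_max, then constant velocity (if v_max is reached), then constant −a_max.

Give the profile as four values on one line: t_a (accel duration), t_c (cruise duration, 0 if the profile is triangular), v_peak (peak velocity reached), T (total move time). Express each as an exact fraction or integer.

(v_max)²/a_max = 26²/(13/4) = 208
286 ≥ 208 → trapezoidal
t_a = 26/(13/4) = 8; v_peak = 26
d_cruise = 286 − 208 = 78; t_c = 78/26 = 3
T = 2·8 + 3 = 19

t_a=8 t_c=3 v_peak=26 T=19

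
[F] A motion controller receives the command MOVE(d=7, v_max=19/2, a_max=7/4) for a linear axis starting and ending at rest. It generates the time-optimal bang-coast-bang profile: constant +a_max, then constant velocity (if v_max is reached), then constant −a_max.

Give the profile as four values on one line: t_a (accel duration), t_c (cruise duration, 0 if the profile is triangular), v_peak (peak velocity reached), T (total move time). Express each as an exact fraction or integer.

v_max²/a_max = (19/2)²/(7/4) = 361/7
7 < 361/7 so t_c = 0
v_peak = √(7·7/4) = √(49/4) = 7/2
t_a = (7/2)/(7/4) = 2; t_c = 0
T = 2·2 = 4

t_a=2 t_c=0 v_peak=7/2 T=4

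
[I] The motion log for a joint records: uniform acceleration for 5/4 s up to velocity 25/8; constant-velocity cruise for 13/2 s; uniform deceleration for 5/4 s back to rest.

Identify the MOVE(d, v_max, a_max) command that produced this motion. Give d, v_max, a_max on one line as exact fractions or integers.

d=775/32 v_max=25/8 a_max=5/2

a_max = (25/8)/(5/4) = 5/2
d_a = ½·25/8·5/4 = 125/64; d_c = 25/8·13/2 = 325/16
d = 2·125/64 + 325/16 = 775/32
t_c = 13/2 > 0 ⇒ limit active, v_max = 25/8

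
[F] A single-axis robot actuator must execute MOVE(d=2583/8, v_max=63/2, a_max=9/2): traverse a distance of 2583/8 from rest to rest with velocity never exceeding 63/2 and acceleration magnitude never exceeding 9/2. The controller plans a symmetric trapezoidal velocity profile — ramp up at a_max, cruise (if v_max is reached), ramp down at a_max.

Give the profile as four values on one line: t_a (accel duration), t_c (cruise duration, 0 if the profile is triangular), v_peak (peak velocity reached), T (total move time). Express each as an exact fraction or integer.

v_max²/a_max = (63/2)²/(9/2) = 441/2
2583/8 ≥ 441/2 so v_max reached
t_a = (63/2)/(9/2) = 7; v_peak = 63/2
d_cruise = 2583/8 − 441/2 = 819/8; t_c = (819/8)/(63/2) = 13/4
T = 2·7 + 13/4 = 69/4

t_a=7 t_c=13/4 v_peak=63/2 T=69/4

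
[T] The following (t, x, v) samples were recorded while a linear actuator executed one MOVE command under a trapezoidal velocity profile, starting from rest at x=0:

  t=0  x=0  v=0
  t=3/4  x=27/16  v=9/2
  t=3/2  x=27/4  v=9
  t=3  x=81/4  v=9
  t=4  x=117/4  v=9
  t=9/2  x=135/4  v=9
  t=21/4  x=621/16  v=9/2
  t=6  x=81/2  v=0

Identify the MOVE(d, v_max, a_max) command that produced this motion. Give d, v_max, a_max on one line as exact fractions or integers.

final state: t=6, x=81/2, v=0 → d = 81/2
a_max = (9/2−0)/(3/4−0) = 6
max v = 9 over t∈[3/2,9/2] → v_max = 9
check: 9·(3/2+3) = 81/2 ✓

d=81/2 v_max=9 a_max=6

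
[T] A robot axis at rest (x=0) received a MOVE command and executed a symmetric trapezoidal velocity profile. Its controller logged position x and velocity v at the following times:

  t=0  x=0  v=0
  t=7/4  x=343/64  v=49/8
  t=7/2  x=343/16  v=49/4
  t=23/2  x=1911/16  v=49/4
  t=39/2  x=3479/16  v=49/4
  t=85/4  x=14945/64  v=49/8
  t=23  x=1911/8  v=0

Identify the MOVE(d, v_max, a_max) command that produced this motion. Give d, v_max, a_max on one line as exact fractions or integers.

d=1911/8 v_max=49/4 a_max=7/2

final state: t=23, x=1911/8, v=0 → d = 1911/8
a_max = (49/8−0)/(7/4−0) = 7/2
max v = 49/4 over t∈[7/2,39/2] → v_max = 49/4
check: 49/4·(7/2+16) = 1911/8 ✓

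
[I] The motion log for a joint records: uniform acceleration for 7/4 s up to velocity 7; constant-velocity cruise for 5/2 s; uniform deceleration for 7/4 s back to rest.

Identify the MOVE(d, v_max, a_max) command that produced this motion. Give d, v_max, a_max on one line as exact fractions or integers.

d=119/4 v_max=7 a_max=4

a_max = 7/(7/4) = 4
d_a = ½·7·7/4 = 49/8; d_c = 7·5/2 = 35/2
d = 2·49/8 + 35/2 = 119/4
t_c = 5/2 > 0 ⇒ limit active, v_max = 7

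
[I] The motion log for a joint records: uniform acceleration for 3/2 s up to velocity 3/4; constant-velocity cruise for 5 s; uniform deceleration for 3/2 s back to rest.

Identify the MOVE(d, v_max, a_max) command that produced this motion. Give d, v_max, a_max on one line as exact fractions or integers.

a_max = (3/4)/(3/2) = 1/2
d_a = ½·3/4·3/2 = 9/16; d_c = 3/4·5 = 15/4
d = 2·9/16 + 15/4 = 39/8
t_c = 5 > 0 so v_max = 3/4

d=39/8 v_max=3/4 a_max=1/2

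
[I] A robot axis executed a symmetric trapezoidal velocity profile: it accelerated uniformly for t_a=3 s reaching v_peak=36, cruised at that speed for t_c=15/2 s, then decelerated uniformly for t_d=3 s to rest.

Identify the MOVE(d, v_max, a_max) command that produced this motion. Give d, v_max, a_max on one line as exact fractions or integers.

d=378 v_max=36 a_max=12

a_max = 36/3 = 12
d_a = ½·36·3 = 54; d_c = 36·15/2 = 270
d = 2·54 + 270 = 378
t_c = 15/2 > 0 so v_max = 36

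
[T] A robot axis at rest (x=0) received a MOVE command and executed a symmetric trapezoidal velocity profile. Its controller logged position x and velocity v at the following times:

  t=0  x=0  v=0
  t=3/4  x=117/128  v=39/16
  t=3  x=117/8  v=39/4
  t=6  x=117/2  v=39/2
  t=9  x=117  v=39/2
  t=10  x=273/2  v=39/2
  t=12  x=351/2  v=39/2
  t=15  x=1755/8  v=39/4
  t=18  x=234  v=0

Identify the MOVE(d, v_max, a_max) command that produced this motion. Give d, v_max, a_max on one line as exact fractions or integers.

final state: t=18, x=234, v=0 → d = 234
a_max = (39/16−0)/(3/4−0) = 13/4
max v = 39/2 over t∈[6,12] → v_max = 39/2
check: 39/2·(6+6) = 234 ✓

d=234 v_max=39/2 a_max=13/4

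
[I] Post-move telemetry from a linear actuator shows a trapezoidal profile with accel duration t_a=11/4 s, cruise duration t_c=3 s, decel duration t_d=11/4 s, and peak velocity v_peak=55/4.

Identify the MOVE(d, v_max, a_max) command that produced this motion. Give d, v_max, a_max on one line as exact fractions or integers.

d=1265/16 v_max=55/4 a_max=5

a_max = (55/4)/(11/4) = 5
d_a = ½·55/4·11/4 = 605/32; d_c = 55/4·3 = 165/4
d = 2·605/32 + 165/4 = 1265/16
t_c = 3 > 0 → v_max = v_peak = 55/4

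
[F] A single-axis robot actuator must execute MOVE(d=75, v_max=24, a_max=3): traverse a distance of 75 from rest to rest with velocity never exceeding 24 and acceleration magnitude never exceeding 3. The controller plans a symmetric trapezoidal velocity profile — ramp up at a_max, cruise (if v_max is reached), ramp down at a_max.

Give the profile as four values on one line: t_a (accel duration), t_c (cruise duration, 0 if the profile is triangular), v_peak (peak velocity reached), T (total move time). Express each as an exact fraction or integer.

vₘ²/aₘ = 24²/3 = 192
75 < 192 ⇒ no cruise
v_peak = √(75·3) = √225 = 15
t_a = 15/3 = 5; t_c = 0
T = 2·5 = 10

t_a=5 t_c=0 v_peak=15 T=10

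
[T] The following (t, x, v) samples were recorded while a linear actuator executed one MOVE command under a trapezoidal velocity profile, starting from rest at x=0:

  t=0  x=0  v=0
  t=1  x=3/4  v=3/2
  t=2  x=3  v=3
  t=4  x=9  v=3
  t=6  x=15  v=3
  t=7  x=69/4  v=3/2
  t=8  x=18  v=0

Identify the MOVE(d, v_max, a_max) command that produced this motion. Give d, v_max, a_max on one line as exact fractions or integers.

d=18 v_max=3 a_max=3/2

final state: t=8, x=18, v=0 → d = 18
a_max = (3/2−0)/(1−0) = 3/2
max v = 3 over t∈[2,6] → v_max = 3
check: 3·(2+4) = 18 ✓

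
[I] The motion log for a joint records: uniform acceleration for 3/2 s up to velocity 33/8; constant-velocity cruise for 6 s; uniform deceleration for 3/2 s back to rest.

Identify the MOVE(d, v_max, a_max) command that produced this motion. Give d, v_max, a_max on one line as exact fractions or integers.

a_max = (33/8)/(3/2) = 11/4
d_a = ½·33/8·3/2 = 99/32; d_c = 33/8·6 = 99/4
d = 2·99/32 + 99/4 = 495/16
t_c = 6 > 0 ⇒ limit active, v_max = 33/8

d=495/16 v_max=33/8 a_max=11/4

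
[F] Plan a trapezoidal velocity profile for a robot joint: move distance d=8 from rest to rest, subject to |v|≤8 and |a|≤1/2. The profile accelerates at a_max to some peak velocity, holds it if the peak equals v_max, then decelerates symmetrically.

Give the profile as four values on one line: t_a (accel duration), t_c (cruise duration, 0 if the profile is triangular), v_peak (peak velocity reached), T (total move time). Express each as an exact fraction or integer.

t_a=4 t_c=0 v_peak=2 T=8

v_max²/a_max = 8²/(1/2) = 128
8 < 128 ⇒ no cruise
v_peak = √(8·1/2) = √4 = 2
t_a = 2/(1/2) = 4; t_c = 0
T = 2·4 = 8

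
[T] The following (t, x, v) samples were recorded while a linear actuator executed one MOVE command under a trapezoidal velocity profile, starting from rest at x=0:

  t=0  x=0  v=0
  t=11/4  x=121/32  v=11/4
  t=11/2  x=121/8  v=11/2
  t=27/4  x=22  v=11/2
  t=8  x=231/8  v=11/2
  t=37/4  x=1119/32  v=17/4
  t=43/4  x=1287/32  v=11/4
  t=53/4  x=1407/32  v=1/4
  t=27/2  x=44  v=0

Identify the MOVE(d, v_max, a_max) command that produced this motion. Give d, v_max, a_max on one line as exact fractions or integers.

final state: t=27/2, x=44, v=0 → d = 44
a_max = (11/4−0)/(11/4−0) = 1
max v = 11/2 over t∈[11/2,8] → v_max = 11/2
check: 11/2·(11/2+5/2) = 44 ✓

d=44 v_max=11/2 a_max=1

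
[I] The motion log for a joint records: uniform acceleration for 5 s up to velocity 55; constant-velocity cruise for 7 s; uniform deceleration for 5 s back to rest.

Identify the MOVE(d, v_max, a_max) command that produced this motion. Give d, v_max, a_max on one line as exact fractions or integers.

d=660 v_max=55 a_max=11

a_max = 55/5 = 11
d_a = ½·55·5 = 275/2; d_c = 55·7 = 385
d = 2·275/2 + 385 = 660
t_c = 7 > 0 → v_max = v_peak = 55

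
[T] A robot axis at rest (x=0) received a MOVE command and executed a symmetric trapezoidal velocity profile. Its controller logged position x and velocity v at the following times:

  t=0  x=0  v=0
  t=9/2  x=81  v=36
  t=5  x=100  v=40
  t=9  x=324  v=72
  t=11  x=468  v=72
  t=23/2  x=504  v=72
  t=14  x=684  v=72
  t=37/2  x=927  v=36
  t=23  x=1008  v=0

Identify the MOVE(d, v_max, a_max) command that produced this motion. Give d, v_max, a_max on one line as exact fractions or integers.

final state: t=23, x=1008, v=0 → d = 1008
a_max = (36−0)/(9/2−0) = 8
max v = 72 over t∈[9,14] → v_max = 72
check: 72·(9+5) = 1008 ✓

d=1008 v_max=72 a_max=8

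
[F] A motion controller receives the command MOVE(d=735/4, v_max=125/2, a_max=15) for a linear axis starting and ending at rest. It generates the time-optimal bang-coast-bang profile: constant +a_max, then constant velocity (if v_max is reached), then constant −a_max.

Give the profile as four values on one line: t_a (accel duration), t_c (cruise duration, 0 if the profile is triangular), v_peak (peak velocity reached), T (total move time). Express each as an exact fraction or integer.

t_a=7/2 t_c=0 v_peak=105/2 T=7

(v_max)²/a_max = (125/2)²/15 = 3125/12
735/4 < 3125/12 → triangular
v_peak = √(735/4·15) = √(11025/4) = 105/2
t_a = (105/2)/15 = 7/2; t_c = 0
T = 2·7/2 = 7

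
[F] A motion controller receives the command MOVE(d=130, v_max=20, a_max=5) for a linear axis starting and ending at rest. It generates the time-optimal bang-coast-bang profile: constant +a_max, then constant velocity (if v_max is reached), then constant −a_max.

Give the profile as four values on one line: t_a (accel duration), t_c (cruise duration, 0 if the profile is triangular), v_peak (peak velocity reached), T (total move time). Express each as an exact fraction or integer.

t_a=4 t_c=5/2 v_peak=20 T=21/2

vₘ²/aₘ = 20²/5 = 80
130 ≥ 80 → trapezoidal
t_a = 20/5 = 4; v_peak = 20
d_cruise = 130 − 80 = 50; t_c = 50/20 = 5/2
T = 2·4 + 5/2 = 21/2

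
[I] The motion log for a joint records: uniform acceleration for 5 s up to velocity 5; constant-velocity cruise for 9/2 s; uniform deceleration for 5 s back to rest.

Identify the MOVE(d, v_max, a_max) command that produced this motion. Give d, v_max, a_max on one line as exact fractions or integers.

a_max = 5/5 = 1
d_a = ½·5·5 = 25/2; d_c = 5·9/2 = 45/2
d = 2·25/2 + 45/2 = 95/2
t_c = 9/2 > 0 → v_max = v_peak = 5

d=95/2 v_max=5 a_max=1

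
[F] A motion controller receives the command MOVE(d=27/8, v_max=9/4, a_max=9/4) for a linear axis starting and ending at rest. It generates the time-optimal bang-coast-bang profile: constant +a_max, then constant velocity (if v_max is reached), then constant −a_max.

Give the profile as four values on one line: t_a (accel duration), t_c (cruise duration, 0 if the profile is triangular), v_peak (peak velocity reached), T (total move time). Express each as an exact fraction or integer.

vₘ²/aₘ = (9/4)²/(9/4) = 9/4
27/8 ≥ 9/4 ⇒ cruise phase
t_a = (9/4)/(9/4) = 1; v_peak = 9/4
d_cruise = 27/8 − 9/4 = 9/8; t_c = (9/8)/(9/4) = 1/2
T = 2·1 + 1/2 = 5/2

t_a=1 t_c=1/2 v_peak=9/4 T=5/2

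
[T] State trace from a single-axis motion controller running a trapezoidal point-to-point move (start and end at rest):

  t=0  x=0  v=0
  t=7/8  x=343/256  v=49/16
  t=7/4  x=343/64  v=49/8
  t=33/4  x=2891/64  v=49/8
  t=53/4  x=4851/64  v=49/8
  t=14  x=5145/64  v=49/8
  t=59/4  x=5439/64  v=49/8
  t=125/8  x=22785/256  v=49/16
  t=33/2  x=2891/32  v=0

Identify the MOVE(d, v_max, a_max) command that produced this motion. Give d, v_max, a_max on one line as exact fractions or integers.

d=2891/32 v_max=49/8 a_max=7/2

final state: t=33/2, x=2891/32, v=0 → d = 2891/32
a_max = (49/16−0)/(7/8−0) = 7/2
max v = 49/8 over t∈[7/4,59/4] → v_max = 49/8
check: 49/8·(7/4+13) = 2891/32 ✓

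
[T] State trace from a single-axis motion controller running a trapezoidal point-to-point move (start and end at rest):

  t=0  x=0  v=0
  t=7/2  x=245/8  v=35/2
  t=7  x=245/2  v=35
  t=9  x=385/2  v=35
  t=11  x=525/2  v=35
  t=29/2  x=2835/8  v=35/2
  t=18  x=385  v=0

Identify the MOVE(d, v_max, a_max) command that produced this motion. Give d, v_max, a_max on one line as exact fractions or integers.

final state: t=18, x=385, v=0 → d = 385
a_max = (35/2−0)/(7/2−0) = 5
max v = 35 over t∈[7,11] → v_max = 35
check: 35·(7+4) = 385 ✓

d=385 v_max=35 a_max=5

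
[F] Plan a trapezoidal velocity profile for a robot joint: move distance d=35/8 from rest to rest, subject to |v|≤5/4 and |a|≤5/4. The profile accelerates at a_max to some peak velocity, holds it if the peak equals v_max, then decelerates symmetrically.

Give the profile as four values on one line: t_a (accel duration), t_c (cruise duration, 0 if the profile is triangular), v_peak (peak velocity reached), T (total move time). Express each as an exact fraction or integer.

t_a=1 t_c=5/2 v_peak=5/4 T=9/2

(v_max)²/a_max = (5/4)²/(5/4) = 5/4
35/8 ≥ 5/4 ⇒ cruise phase
t_a = (5/4)/(5/4) = 1; v_peak = 5/4
d_cruise = 35/8 − 5/4 = 25/8; t_c = (25/8)/(5/4) = 5/2
T = 2·1 + 5/2 = 9/2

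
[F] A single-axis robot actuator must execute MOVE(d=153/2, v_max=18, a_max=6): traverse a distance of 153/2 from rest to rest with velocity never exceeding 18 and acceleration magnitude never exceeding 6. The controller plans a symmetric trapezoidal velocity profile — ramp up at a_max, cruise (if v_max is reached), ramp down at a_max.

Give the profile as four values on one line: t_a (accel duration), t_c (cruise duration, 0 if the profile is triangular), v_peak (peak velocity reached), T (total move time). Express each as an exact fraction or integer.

t_a=3 t_c=5/4 v_peak=18 T=29/4

(v_max)²/a_max = 18²/6 = 54
153/2 ≥ 54 → trapezoidal
t_a = 18/6 = 3; v_peak = 18
d_cruise = 153/2 − 54 = 45/2; t_c = (45/2)/18 = 5/4
T = 2·3 + 5/4 = 29/4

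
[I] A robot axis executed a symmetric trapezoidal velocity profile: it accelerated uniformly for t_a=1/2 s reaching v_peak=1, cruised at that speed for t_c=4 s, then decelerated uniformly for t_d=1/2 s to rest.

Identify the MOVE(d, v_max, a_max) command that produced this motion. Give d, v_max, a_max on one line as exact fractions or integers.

d=9/2 v_max=1 a_max=2

a_max = 1/(1/2) = 2
d_a = ½·1·1/2 = 1/4; d_c = 1·4 = 4
d = 2·1/4 + 4 = 9/2
t_c = 4 > 0 so v_max = 1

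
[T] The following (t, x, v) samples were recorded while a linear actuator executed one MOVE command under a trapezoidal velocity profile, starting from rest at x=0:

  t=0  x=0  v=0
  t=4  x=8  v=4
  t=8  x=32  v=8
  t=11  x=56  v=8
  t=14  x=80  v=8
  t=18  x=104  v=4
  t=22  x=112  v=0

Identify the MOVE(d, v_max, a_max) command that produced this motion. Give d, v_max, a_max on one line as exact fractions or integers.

d=112 v_max=8 a_max=1

final state: t=22, x=112, v=0 → d = 112
a_max = (4−0)/(4−0) = 1
max v = 8 over t∈[8,14] → v_max = 8
check: 8·(8+6) = 112 ✓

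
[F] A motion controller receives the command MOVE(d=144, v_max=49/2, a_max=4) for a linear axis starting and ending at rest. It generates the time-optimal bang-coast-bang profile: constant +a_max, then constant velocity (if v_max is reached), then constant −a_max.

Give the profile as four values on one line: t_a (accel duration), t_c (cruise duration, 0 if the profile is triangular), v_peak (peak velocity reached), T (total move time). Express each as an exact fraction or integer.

vₘ²/aₘ = (49/2)²/4 = 2401/16
144 < 2401/16 ⇒ no cruise
v_peak = √(144·4) = √576 = 24
t_a = 24/4 = 6; t_c = 0
T = 2·6 = 12

t_a=6 t_c=0 v_peak=24 T=12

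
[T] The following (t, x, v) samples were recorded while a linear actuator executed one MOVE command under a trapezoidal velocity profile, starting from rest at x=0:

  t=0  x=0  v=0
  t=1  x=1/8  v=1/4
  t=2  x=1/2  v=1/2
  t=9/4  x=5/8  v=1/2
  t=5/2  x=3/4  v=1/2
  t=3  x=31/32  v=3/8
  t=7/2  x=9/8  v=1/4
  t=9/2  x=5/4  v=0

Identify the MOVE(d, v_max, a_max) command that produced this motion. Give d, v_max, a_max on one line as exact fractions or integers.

final state: t=9/2, x=5/4, v=0 → d = 5/4
a_max = (1/4−0)/(1−0) = 1/4
max v = 1/2 over t∈[2,5/2] → v_max = 1/2
check: 1/2·(2+1/2) = 5/4 ✓

d=5/4 v_max=1/2 a_max=1/4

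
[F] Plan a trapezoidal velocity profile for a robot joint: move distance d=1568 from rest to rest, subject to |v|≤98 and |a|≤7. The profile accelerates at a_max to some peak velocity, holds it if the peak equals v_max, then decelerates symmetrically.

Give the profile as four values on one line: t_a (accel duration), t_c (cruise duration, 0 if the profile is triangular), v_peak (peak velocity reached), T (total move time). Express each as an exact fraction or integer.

vₘ²/aₘ = 98²/7 = 1372
1568 ≥ 1372 ⇒ cruise phase
t_a = 98/7 = 14; v_peak = 98
d_cruise = 1568 − 1372 = 196; t_c = 196/98 = 2
T = 2·14 + 2 = 30

t_a=14 t_c=2 v_peak=98 T=30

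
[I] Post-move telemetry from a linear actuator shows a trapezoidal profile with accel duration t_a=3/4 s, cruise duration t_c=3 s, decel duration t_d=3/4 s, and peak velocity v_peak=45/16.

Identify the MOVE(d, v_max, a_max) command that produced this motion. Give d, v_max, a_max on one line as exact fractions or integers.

a_max = (45/16)/(3/4) = 15/4
d_a = ½·45/16·3/4 = 135/128; d_c = 45/16·3 = 135/16
d = 2·135/128 + 135/16 = 675/64
t_c = 3 > 0 so v_max = 45/16

d=675/64 v_max=45/16 a_max=15/4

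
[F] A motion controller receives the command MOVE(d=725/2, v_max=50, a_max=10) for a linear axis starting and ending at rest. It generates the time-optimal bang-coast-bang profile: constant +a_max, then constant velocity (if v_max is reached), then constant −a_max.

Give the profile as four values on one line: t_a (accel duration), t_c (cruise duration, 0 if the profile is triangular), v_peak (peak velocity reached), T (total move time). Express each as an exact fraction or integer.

t_a=5 t_c=9/4 v_peak=50 T=49/4

(v_max)²/a_max = 50²/10 = 250
725/2 ≥ 250 so v_max reached
t_a = 50/10 = 5; v_peak = 50
d_cruise = 725/2 − 250 = 225/2; t_c = (225/2)/50 = 9/4
T = 2·5 + 9/4 = 49/4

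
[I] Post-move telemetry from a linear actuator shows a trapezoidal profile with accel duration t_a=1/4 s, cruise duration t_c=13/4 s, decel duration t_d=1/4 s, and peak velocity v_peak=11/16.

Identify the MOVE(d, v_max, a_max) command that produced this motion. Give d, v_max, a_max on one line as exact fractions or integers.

d=77/32 v_max=11/16 a_max=11/4

a_max = (11/16)/(1/4) = 11/4
d_a = ½·11/16·1/4 = 11/128; d_c = 11/16·13/4 = 143/64
d = 2·11/128 + 143/64 = 77/32
t_c = 13/4 > 0 so v_max = 11/16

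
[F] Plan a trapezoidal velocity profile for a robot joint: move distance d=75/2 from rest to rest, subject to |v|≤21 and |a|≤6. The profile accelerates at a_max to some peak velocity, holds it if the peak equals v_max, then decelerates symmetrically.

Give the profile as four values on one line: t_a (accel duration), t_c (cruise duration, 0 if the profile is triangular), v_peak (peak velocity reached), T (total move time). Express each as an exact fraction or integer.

(v_max)²/a_max = 21²/6 = 147/2
75/2 < 147/2 → triangular
v_peak = √(75/2·6) = √225 = 15
t_a = 15/6 = 5/2; t_c = 0
T = 2·5/2 = 5

t_a=5/2 t_c=0 v_peak=15 T=5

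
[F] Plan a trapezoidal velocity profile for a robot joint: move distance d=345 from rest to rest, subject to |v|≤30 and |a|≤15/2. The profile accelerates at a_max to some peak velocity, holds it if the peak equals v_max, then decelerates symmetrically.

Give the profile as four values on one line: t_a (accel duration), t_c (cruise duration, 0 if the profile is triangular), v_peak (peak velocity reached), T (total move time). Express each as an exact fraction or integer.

(v_max)²/a_max = 30²/(15/2) = 120
345 ≥ 120 so v_max reached
t_a = 30/(15/2) = 4; v_peak = 30
d_cruise = 345 − 120 = 225; t_c = 225/30 = 15/2
T = 2·4 + 15/2 = 31/2

t_a=4 t_c=15/2 v_peak=30 T=31/2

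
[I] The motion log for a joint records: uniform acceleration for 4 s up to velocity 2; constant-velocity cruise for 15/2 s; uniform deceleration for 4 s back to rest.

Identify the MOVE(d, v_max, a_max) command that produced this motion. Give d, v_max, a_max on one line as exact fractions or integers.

d=23 v_max=2 a_max=1/2

a_max = 2/4 = 1/2
d_a = ½·2·4 = 4; d_c = 2·15/2 = 15
d = 2·4 + 15 = 23
t_c = 15/2 > 0 ⇒ limit active, v_max = 2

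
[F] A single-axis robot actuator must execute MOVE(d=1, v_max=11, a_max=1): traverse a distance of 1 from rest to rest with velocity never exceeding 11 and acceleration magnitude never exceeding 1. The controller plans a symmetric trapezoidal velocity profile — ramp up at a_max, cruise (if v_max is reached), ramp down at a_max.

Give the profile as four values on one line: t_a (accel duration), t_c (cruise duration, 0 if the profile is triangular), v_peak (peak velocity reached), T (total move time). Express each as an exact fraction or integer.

v_max²/a_max = 11²/1 = 121
1 < 121 so t_c = 0
v_peak = √(1·1) = √1 = 1
t_a = 1/1 = 1; t_c = 0
T = 2·1 = 2

t_a=1 t_c=0 v_peak=1 T=2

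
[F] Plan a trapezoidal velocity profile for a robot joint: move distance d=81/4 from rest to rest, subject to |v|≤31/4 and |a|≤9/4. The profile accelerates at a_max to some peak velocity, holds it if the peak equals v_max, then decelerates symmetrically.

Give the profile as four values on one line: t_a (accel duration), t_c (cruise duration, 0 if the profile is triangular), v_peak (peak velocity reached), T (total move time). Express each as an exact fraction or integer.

t_a=3 t_c=0 v_peak=27/4 T=6

vₘ²/aₘ = (31/4)²/(9/4) = 961/36
81/4 < 961/36 → triangular
v_peak = √(81/4·9/4) = √(729/16) = 27/4
t_a = (27/4)/(9/4) = 3; t_c = 0
T = 2·3 = 6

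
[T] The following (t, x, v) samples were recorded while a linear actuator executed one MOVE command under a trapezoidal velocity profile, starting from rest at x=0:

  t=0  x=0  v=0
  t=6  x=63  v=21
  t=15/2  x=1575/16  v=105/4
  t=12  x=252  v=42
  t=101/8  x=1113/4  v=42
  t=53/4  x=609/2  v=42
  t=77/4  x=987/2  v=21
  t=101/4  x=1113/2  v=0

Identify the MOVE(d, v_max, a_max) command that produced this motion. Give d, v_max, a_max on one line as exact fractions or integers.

final state: t=101/4, x=1113/2, v=0 → d = 1113/2
a_max = (21−0)/(6−0) = 7/2
max v = 42 over t∈[12,53/4] → v_max = 42
check: 42·(12+5/4) = 1113/2 ✓

d=1113/2 v_max=42 a_max=7/2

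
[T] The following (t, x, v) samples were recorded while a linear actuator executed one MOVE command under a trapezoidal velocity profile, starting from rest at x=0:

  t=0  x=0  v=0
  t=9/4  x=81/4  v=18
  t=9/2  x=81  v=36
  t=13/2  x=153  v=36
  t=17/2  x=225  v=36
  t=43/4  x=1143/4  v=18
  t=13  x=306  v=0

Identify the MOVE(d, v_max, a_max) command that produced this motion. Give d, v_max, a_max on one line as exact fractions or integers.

final state: t=13, x=306, v=0 → d = 306
a_max = (18−0)/(9/4−0) = 8
max v = 36 over t∈[9/2,17/2] → v_max = 36
check: 36·(9/2+4) = 306 ✓

d=306 v_max=36 a_max=8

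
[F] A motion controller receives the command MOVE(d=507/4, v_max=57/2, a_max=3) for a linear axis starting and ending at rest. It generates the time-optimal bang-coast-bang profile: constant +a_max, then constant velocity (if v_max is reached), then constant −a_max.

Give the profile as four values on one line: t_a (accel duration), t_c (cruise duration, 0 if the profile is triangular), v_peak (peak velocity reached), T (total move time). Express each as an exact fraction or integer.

(v_max)²/a_max = (57/2)²/3 = 1083/4
507/4 < 1083/4 ⇒ no cruise
v_peak = √(507/4·3) = √(1521/4) = 39/2
t_a = (39/2)/3 = 13/2; t_c = 0
T = 2·13/2 = 13

t_a=13/2 t_c=0 v_peak=39/2 T=13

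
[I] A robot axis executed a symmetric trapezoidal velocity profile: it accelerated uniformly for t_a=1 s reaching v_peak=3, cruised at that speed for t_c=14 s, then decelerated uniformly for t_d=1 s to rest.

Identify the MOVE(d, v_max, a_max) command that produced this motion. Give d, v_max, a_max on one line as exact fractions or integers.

d=45 v_max=3 a_max=3

a_max = 3/1 = 3
d_a = ½·3·1 = 3/2; d_c = 3·14 = 42
d = 2·3/2 + 42 = 45
t_c = 14 > 0 so v_max = 3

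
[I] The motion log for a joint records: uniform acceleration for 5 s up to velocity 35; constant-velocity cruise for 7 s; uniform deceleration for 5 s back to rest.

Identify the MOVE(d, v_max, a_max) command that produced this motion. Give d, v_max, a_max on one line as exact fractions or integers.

d=420 v_max=35 a_max=7

a_max = 35/5 = 7
d_a = ½·35·5 = 175/2; d_c = 35·7 = 245
d = 2·175/2 + 245 = 420
t_c = 7 > 0 → v_max = v_peak = 35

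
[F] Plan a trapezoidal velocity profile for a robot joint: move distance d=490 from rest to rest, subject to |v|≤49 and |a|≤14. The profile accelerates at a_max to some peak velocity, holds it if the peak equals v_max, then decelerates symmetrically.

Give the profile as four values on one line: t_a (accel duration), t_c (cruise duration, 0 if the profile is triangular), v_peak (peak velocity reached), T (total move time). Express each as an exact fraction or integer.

(v_max)²/a_max = 49²/14 = 343/2
490 ≥ 343/2 ⇒ cruise phase
t_a = 49/14 = 7/2; v_peak = 49
d_cruise = 490 − 343/2 = 637/2; t_c = (637/2)/49 = 13/2
T = 2·7/2 + 13/2 = 27/2

t_a=7/2 t_c=13/2 v_peak=49 T=27/2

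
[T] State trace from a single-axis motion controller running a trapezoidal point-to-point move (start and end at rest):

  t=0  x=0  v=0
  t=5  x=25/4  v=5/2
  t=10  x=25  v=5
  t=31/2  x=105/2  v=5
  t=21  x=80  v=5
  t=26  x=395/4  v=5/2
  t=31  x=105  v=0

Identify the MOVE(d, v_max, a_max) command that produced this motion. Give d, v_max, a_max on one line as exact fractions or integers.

d=105 v_max=5 a_max=1/2

final state: t=31, x=105, v=0 → d = 105
a_max = (5/2−0)/(5−0) = 1/2
max v = 5 over t∈[10,21] → v_max = 5
check: 5·(10+11) = 105 ✓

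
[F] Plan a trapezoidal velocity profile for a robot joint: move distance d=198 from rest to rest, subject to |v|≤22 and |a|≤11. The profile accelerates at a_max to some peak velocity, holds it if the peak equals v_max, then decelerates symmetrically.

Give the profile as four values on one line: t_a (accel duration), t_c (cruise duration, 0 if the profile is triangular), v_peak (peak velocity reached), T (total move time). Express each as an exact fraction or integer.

vₘ²/aₘ = 22²/11 = 44
198 ≥ 44 ⇒ cruise phase
t_a = 22/11 = 2; v_peak = 22
d_cruise = 198 − 44 = 154; t_c = 154/22 = 7
T = 2·2 + 7 = 11

t_a=2 t_c=7 v_peak=22 T=11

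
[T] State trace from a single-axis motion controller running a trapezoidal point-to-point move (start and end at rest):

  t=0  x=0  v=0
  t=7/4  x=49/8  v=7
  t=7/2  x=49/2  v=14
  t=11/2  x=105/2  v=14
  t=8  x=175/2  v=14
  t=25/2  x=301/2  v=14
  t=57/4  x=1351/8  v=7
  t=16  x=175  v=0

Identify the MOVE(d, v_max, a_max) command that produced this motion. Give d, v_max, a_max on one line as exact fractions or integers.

d=175 v_max=14 a_max=4

final state: t=16, x=175, v=0 → d = 175
a_max = (7−0)/(7/4−0) = 4
max v = 14 over t∈[7/2,25/2] → v_max = 14
check: 14·(7/2+9) = 175 ✓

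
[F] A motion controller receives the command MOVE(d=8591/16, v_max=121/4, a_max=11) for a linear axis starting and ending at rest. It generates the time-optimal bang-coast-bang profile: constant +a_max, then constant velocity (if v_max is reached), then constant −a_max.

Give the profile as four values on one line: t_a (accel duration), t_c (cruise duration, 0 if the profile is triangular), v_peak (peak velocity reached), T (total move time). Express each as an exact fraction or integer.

(v_max)²/a_max = (121/4)²/11 = 1331/16
8591/16 ≥ 1331/16 → trapezoidal
t_a = (121/4)/11 = 11/4; v_peak = 121/4
d_cruise = 8591/16 − 1331/16 = 1815/4; t_c = (1815/4)/(121/4) = 15
T = 2·11/4 + 15 = 41/2

t_a=11/4 t_c=15 v_peak=121/4 T=41/2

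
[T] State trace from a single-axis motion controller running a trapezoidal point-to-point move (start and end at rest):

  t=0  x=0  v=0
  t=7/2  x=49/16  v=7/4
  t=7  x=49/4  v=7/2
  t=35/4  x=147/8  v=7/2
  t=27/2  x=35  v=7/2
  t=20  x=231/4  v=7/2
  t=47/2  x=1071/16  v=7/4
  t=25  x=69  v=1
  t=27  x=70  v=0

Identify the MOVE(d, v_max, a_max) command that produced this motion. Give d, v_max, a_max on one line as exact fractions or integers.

final state: t=27, x=70, v=0 → d = 70
a_max = (7/4−0)/(7/2−0) = 1/2
max v = 7/2 over t∈[7,20] → v_max = 7/2
check: 7/2·(7+13) = 70 ✓

d=70 v_max=7/2 a_max=1/2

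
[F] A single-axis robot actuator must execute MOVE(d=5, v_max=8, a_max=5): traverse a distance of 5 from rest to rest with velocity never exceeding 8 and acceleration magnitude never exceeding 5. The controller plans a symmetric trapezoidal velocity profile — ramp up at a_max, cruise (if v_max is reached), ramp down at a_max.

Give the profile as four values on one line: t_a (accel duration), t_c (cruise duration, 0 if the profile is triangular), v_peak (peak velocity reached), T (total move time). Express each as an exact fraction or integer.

v_max²/a_max = 8²/5 = 64/5
5 < 64/5 → triangular
v_peak = √(5·5) = √25 = 5
t_a = 5/5 = 1; t_c = 0
T = 2·1 = 2

t_a=1 t_c=0 v_peak=5 T=2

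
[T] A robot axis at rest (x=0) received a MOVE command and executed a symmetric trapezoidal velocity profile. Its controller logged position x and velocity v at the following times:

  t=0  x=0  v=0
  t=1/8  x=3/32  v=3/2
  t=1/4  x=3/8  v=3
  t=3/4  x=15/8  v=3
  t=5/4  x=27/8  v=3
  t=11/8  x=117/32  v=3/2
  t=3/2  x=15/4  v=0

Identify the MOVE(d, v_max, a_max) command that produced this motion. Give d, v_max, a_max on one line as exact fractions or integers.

d=15/4 v_max=3 a_max=12

final state: t=3/2, x=15/4, v=0 → d = 15/4
a_max = (3/2−0)/(1/8−0) = 12
max v = 3 over t∈[1/4,5/4] → v_max = 3
check: 3·(1/4+1) = 15/4 ✓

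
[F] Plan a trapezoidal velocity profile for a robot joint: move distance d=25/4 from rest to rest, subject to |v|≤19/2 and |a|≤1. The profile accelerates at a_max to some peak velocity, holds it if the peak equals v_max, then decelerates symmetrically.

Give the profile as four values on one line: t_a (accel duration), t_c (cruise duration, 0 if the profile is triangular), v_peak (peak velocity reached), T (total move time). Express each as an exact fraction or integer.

vₘ²/aₘ = (19/2)²/1 = 361/4
25/4 < 361/4 so t_c = 0
v_peak = √(25/4·1) = √(25/4) = 5/2
t_a = (5/2)/1 = 5/2; t_c = 0
T = 2·5/2 = 5

t_a=5/2 t_c=0 v_peak=5/2 T=5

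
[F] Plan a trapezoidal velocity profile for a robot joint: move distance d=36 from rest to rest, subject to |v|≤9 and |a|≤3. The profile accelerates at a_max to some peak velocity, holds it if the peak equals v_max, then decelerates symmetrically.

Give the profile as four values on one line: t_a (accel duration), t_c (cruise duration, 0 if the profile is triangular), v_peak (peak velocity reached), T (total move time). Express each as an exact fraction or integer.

t_a=3 t_c=1 v_peak=9 T=7

v_max²/a_max = 9²/3 = 27
36 ≥ 27 → trapezoidal
t_a = 9/3 = 3; v_peak = 9
d_cruise = 36 − 27 = 9; t_c = 9/9 = 1
T = 2·3 + 1 = 7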